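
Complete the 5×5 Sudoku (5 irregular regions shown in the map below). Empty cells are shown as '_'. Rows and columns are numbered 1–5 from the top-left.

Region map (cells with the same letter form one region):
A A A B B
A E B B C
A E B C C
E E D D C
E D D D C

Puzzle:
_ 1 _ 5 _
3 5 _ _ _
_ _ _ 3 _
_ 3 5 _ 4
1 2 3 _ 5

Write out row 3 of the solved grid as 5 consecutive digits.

r3c2 = 4: row 3 has {3}; col 2 has {1,2,3,5}; region has {1,3,5} → only 4 remains.
r4c1 = 2 (sole candidate).
r4c4 = 1 (sole candidate).
r5c4 = 4 (sole candidate).
r1c1 = 4 (sole candidate).
r1c3 = 2 (sole candidate).
r1c5 = 3 (sole candidate).
r2c4 = 2 (sole candidate).
r2c5 = 1 (sole candidate).
r3c1 = 5: row 3 has {3,4}; col 1 has {1,2,3,4}; region has {1,2,3,4} → only 5 remains.
r3c3 = 1: row 3 has {3,4,5}; col 3 has {2,3,5}; region has {2,3,5} → only 1 remains.
r3c5 = 2: row 3 has {1,3,4,5}; col 5 has {1,3,4,5}; region has {1,3,4,5} → only 2 remains.

54132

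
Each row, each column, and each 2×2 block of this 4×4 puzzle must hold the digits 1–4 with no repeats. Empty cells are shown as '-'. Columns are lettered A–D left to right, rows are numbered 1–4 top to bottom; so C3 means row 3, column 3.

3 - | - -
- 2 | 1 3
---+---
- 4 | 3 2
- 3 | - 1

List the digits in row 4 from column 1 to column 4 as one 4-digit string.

B1 = 1: row 1 has {3}; col 2 has {2,3,4}; box has {2,3} → only 1 remains.
D1 = 4: row 1 has {1,3}; col 4 has {1,2,3}; box has {1,3} → only 4 remains.
A2 = 4: row 2 has {1,2,3}; col 1 has {3}; box has {1,2,3} → only 4 remains.
A3 = 1: row 3 has {2,3,4}; col 1 has {3,4}; box has {3,4} → only 1 remains.
A4 = 2: row 4 has {1,3}; col 1 has {1,3,4}; box has {1,3,4} → only 2 remains.
C4 = 4: row 4 has {1,2,3}; col 3 has {1,3}; box has {1,2,3} → only 4 remains.

2341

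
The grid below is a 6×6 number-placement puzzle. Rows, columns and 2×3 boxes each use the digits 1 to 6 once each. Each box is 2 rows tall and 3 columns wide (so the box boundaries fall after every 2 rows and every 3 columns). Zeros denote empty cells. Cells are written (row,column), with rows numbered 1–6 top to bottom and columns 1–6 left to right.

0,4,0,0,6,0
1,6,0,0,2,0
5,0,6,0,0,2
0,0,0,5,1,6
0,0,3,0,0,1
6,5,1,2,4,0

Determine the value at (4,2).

(2,3) = 5: row 2 has {1,2,6}; col 3 has {1,3,6}; box has {1,4,6} → only 5 remains.
(3,5) = 3: row 3 has {2,5,6}; col 5 has {1,2,4,6}; box has {1,2,5,6} → only 3 remains.
(5,2) = 2: row 5 has {1,3}; col 2 has {4,5,6}; box has {1,3,5,6} → only 2 remains.
(5,4) = 6: row 5 has {1,2,3}; col 4 has {2,5}; box has {1,2,4} → only 6 remains.
(5,5) = 5: row 5 has {1,2,3,6}; col 5 has {1,2,3,4,6}; box has {1,2,4,6} → only 5 remains.
(6,6) = 3: row 6 has {1,2,4,5,6}; col 6 has {1,2,6}; box has {1,2,4,5,6} → only 3 remains.
(1,3) = 2: row 1 has {4,6}; col 3 has {1,3,5,6}; box has {1,4,5,6} → only 2 remains.
(1,6) = 5: row 1 has {2,4,6}; col 6 has {1,2,3,6}; box has {2,6} → only 5 remains.
(2,6) = 4: row 2 has {1,2,5,6}; col 6 has {1,2,3,5,6}; box has {2,5,6} → only 4 remains.
(3,2) = 1: row 3 has {2,3,5,6}; col 2 has {2,4,5,6}; box has {5,6} → only 1 remains.
(3,4) = 4: row 3 has {1,2,3,5,6}; col 4 has {2,5,6}; box has {1,2,3,5,6} → only 4 remains.
(4,2) = 3: row 4 has {1,5,6}; col 2 has {1,2,4,5,6}; box has {1,5,6} → only 3 remains.

3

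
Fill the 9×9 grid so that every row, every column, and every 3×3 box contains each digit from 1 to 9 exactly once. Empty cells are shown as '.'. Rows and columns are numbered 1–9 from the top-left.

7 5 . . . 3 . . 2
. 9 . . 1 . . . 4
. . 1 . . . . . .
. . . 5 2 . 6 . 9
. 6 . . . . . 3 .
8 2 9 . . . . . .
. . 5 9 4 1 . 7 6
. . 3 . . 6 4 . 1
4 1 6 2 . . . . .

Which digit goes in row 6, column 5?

6

row 7, column 1 = 2: row 7 has {1,4,5,6,7,9}; col 1 has {4,7,8}; box has {1,3,4,5,6} → only 2 remains.
row 7, column 2 = 8: row 7 has {1,2,4,5,6,7,9}; col 2 has {1,2,5,6,9}; box has {1,2,3,4,5,6} → only 8 remains.
row 7, column 7 = 3: row 7 has {1,2,4,5,6,7,8,9}; col 7 has {4,6}; box has {1,4,6,7} → only 3 remains.
row 8, column 1 = 9: row 8 has {1,3,4,6}; col 1 has {2,4,7,8}; box has {1,2,3,4,5,6,8} → only 9 remains.
row 8, column 2 = 7: row 8 has {1,3,4,6,9}; col 2 has {1,2,5,6,8,9}; box has {1,2,3,4,5,6,8,9} → only 7 remains.
row 8, column 4 = 8: row 8 has {1,3,4,6,7,9}; col 4 has {2,5,9}; box has {1,2,4,6,9} → only 8 remains.
row 8, column 5 = 5: row 8 has {1,3,4,6,7,8,9}; col 5 has {1,2,4}; box has {1,2,4,6,8,9} → only 5 remains.
row 8, column 8 = 2: row 8 has {1,3,4,5,6,7,8,9}; col 8 has {3,7}; box has {1,3,4,6,7} → only 2 remains.
row 9, column 6 = 7: row 9 has {1,2,4,6}; col 6 has {1,3,6}; box has {1,2,4,5,6,8,9} → only 7 remains.
row 6, column 6 = 4: row 6 has {2,8,9}; col 6 has {1,3,6,7}; box has {2,5} → only 4 remains.
row 9, column 5 = 3: row 9 has {1,2,4,6,7}; col 5 has {1,2,4,5}; box has {1,2,4,5,6,7,8,9} → only 3 remains.
row 4, column 6 = 8: row 4 has {2,5,6,9}; col 6 has {1,3,4,6,7}; box has {2,4,5} → only 8 remains.
row 5, column 6 = 9: row 5 has {3,6}; col 6 has {1,3,4,6,7,8}; box has {2,4,5,8} → only 9 remains.
row 5, column 5 = 7: row 5 has {3,6,9}; col 5 has {1,2,3,4,5}; box has {2,4,5,8,9} → only 7 remains.
row 6, column 5 = 6: row 6 has {2,4,8,9}; col 5 has {1,2,3,4,5,7}; box has {2,4,5,7,8,9} → only 6 remains.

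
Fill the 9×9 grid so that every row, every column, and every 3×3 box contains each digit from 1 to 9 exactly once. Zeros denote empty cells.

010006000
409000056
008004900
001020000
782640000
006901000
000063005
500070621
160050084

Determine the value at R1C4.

8

R5C6 = 5 (sole candidate).
R6C1 = 3 (sole candidate).
R6C5 = 8 (sole candidate).
R7C7 = 7 (sole candidate).
R7C8 = 9 (sole candidate).
R9C4 = 2 (sole candidate).
R9C6 = 9 (sole candidate).
R9C7 = 3 (sole candidate).
R1C1 = 2 (sole candidate).
R3C1 = 6 (sole candidate).
R4C1 = 9 (sole candidate).
R4C6 = 7 (sole candidate).
R5C7 = 1 (sole candidate).
R5C8 = 3 (sole candidate).
R5C9 = 9 (sole candidate).
R7C1 = 8 (sole candidate).
R7C3 = 4 (sole candidate).
R7C4 = 1 (sole candidate).
R8C3 = 3 (sole candidate).
R8C6 = 8 (sole candidate).
R9C3 = 7 (sole candidate).
R1C3 = 5 (sole candidate).
R2C6 = 2 (sole candidate).
R2C7 = 8 (sole candidate).
R4C4 = 3 (sole candidate).
R4C9 = 8 (sole candidate).
R7C2 = 2 (sole candidate).
R8C2 = 9 (sole candidate).
R8C4 = 4 (sole candidate).
R1C7 = 4 (sole candidate).
R1C8 = 7 (sole candidate).
R1C9 = 3 (sole candidate).
R2C4 = 7 (sole candidate).
R3C4 = 5 (sole candidate).
R3C8 = 1 (sole candidate).
R3C9 = 2 (sole candidate).
R4C7 = 5 (sole candidate).
R6C7 = 2 (sole candidate).
R6C8 = 4 (sole candidate).
R6C9 = 7 (sole candidate).
R1C4 = 8: row 1 has {1,2,3,4,5,6,7}; col 4 has {1,2,3,4,5,6,7,9}; box has {2,4,5,6,7} → only 8 remains.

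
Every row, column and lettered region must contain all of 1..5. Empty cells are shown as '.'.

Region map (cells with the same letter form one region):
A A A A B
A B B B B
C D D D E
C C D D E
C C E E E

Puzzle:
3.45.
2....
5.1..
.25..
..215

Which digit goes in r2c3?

r1c2 = 1: row 1 has {3,4,5}; col 2 has {2}; region has {2,3,4,5} → only 1 remains.
r1c5 = 2: row 1 has {1,3,4,5}; col 5 has {5}; region has {} → only 2 remains.
r2c3 = 3: row 2 has {2}; col 3 has {1,2,4,5}; region has {2} → only 3 remains.

3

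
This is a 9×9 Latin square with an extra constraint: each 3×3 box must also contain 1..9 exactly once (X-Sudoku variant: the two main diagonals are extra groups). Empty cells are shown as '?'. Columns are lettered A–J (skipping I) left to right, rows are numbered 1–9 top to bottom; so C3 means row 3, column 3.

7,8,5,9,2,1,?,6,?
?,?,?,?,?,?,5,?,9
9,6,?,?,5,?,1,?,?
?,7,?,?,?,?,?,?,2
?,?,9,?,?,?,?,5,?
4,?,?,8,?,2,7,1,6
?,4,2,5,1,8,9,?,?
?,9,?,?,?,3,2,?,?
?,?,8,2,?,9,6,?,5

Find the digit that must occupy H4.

9

C6 = 3: row 6 has {1,2,4,6,7,8}; col 3 has {2,5,8,9}; box has {4,7,9} → only 3 remains.
E6 = 9: row 6 has {1,2,3,4,6,7,8}; col 5 has {1,2,5}; box has {2,8} → only 9 remains.
A9 = 3: row 9 has {2,5,6,8,9}; col 1 has {4,7,9}; box has {2,4,8,9}; anti-diagonal has {1,2,8,9} → only 3 remains.
B9 = 1: row 9 has {2,3,5,6,8,9}; col 2 has {4,6,7,8,9}; box has {2,3,4,8,9} → only 1 remains.
J1 = 4: row 1 has {1,2,5,6,7,8,9}; col 9 has {2,5,6,9}; box has {1,5,6,9}; anti-diagonal has {1,2,3,8,9} → only 4 remains.
B2 = 3: row 2 has {5,9}; col 2 has {1,4,6,7,8,9}; box has {5,6,7,8,9}; main diagonal has {2,5,7,9} → only 3 remains.
H2 = 7: row 2 has {3,5,9}; col 8 has {1,5,6}; box has {1,4,5,6,9}; anti-diagonal has {1,2,3,4,8,9} → only 7 remains.
C3 = 4: row 3 has {1,5,6,9}; col 3 has {2,3,5,8,9}; box has {3,5,6,7,8,9}; main diagonal has {2,3,5,7,9} → only 4 remains.
F3 = 7: row 3 has {1,4,5,6,9}; col 6 has {1,2,3,8,9}; box has {1,2,5,9} → only 7 remains.
B5 = 2: row 5 has {5,9}; col 2 has {1,3,4,6,7,8,9}; box has {3,4,7,9} → only 2 remains.
E5 = 6: row 5 has {2,5,9}; col 5 has {1,2,5,9}; box has {2,8,9}; main diagonal has {2,3,4,5,7,9}; anti-diagonal has {1,2,3,4,7,8,9} → only 6 remains.
F5 = 4: row 5 has {2,5,6,9}; col 6 has {1,2,3,7,8,9}; box has {2,6,8,9} → only 4 remains.
B6 = 5: row 6 has {1,2,3,4,6,7,8,9}; col 2 has {1,2,3,4,6,7,8,9}; box has {2,3,4,7,9} → only 5 remains.
A7 = 6: row 7 has {1,2,4,5,8,9}; col 1 has {3,4,7,9}; box has {1,2,3,4,8,9} → only 6 remains.
H7 = 3: row 7 has {1,2,4,5,6,8,9}; col 8 has {1,5,6,7}; box has {2,5,6,9} → only 3 remains.
J7 = 7: row 7 has {1,2,3,4,5,6,8,9}; col 9 has {2,4,5,6,9}; box has {2,3,5,6,9} → only 7 remains.
A8 = 5: row 8 has {2,3,9}; col 1 has {3,4,6,7,9}; box has {1,2,3,4,6,8,9} → only 5 remains.
C8 = 7: row 8 has {2,3,5,9}; col 3 has {2,3,4,5,8,9}; box has {1,2,3,4,5,6,8,9} → only 7 remains.
E8 = 4: row 8 has {2,3,5,7,9}; col 5 has {1,2,5,6,9}; box has {1,2,3,5,8,9} → only 4 remains.
H8 = 8: row 8 has {2,3,4,5,7,9}; col 8 has {1,3,5,6,7}; box has {2,3,5,6,7,9}; main diagonal has {2,3,4,5,6,7,9} → only 8 remains.
J8 = 1: row 8 has {2,3,4,5,7,8,9}; col 9 has {2,4,5,6,7,9}; box has {2,3,5,6,7,8,9} → only 1 remains.
E9 = 7: row 9 has {1,2,3,5,6,8,9}; col 5 has {1,2,4,5,6,9}; box has {1,2,3,4,5,8,9} → only 7 remains.
H9 = 4: row 9 has {1,2,3,5,6,7,8,9}; col 8 has {1,3,5,6,7,8}; box has {1,2,3,5,6,7,8,9} → only 4 remains.
G1 = 3: row 1 has {1,2,4,5,6,7,8,9}; col 7 has {1,2,5,6,7,9}; box has {1,4,5,6,7,9} → only 3 remains.
C2 = 1: row 2 has {3,5,7,9}; col 3 has {2,3,4,5,7,8,9}; box has {3,4,5,6,7,8,9} → only 1 remains.
E2 = 8: row 2 has {1,3,5,7,9}; col 5 has {1,2,4,5,6,7,9}; box has {1,2,5,7,9} → only 8 remains.
F2 = 6: row 2 has {1,3,5,7,8,9}; col 6 has {1,2,3,4,7,8,9}; box has {1,2,5,7,8,9} → only 6 remains.
D3 = 3: row 3 has {1,4,5,6,7,9}; col 4 has {2,5,8,9}; box has {1,2,5,6,7,8,9} → only 3 remains.
H3 = 2: row 3 has {1,3,4,5,6,7,9}; col 8 has {1,3,4,5,6,7,8}; box has {1,3,4,5,6,7,9} → only 2 remains.
J3 = 8: row 3 has {1,2,3,4,5,6,7,9}; col 9 has {1,2,4,5,6,7,9}; box has {1,2,3,4,5,6,7,9} → only 8 remains.
C4 = 6: row 4 has {2,7}; col 3 has {1,2,3,4,5,7,8,9}; box has {2,3,4,5,7,9} → only 6 remains.
D4 = 1: row 4 has {2,6,7}; col 4 has {2,3,5,8,9}; box has {2,4,6,8,9}; main diagonal has {2,3,4,5,6,7,8,9} → only 1 remains.
E4 = 3: row 4 has {1,2,6,7}; col 5 has {1,2,4,5,6,7,8,9}; box has {1,2,4,6,8,9} → only 3 remains.
F4 = 5: row 4 has {1,2,3,6,7}; col 6 has {1,2,3,4,6,7,8,9}; box has {1,2,3,4,6,8,9}; anti-diagonal has {1,2,3,4,6,7,8,9} → only 5 remains.
H4 = 9: row 4 has {1,2,3,5,6,7}; col 8 has {1,2,3,4,5,6,7,8}; box has {1,2,5,6,7} → only 9 remains.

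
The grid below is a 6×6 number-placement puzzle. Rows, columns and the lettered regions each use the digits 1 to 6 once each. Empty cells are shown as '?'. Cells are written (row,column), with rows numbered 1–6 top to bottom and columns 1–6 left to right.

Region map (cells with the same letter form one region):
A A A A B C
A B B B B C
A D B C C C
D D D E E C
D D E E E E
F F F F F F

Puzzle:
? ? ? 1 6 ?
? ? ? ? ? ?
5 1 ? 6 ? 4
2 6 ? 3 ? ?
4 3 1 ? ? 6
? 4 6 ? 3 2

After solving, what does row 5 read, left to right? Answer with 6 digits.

431256

(1,1) = 3 (sole candidate).
(1,2) = 2 (sole candidate).
(1,3) = 4 (sole candidate).
(1,6) = 5 (sole candidate).
(2,1) = 6 (sole candidate).
(2,2) = 5 (sole candidate).
(3,5) = 2 (sole candidate).
(4,3) = 5 (sole candidate).
(4,5) = 4 (sole candidate).
(4,6) = 1 (sole candidate).
(5,5) = 5: row 5 has {1,3,4,6}; col 5 has {2,3,4,6}; region has {1,3,4,6} → only 5 remains.
(6,1) = 1 (sole candidate).
(6,4) = 5 (sole candidate).
(2,5) = 1 (sole candidate).
(2,6) = 3 (sole candidate).
(3,3) = 3 (sole candidate).
(5,4) = 2: row 5 has {1,3,4,5,6}; col 4 has {1,3,5,6}; region has {1,3,4,5,6} → only 2 remains.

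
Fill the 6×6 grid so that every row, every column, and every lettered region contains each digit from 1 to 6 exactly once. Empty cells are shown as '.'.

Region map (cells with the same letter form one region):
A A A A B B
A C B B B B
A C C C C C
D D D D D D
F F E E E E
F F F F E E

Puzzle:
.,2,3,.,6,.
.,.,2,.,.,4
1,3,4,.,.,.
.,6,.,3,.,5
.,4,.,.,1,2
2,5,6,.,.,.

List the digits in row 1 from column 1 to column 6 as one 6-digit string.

r1c6 = 1: row 1 has {2,3,6}; col 6 has {2,4,5}; region has {2,4,6} → only 1 remains.
r2c2 = 1: row 2 has {2,4}; col 2 has {2,3,4,5,6}; region has {3,4} → only 1 remains.
r2c4 = 5: row 2 has {1,2,4}; col 4 has {3}; region has {1,2,4,6} → only 5 remains.
r2c5 = 3: row 2 has {1,2,4,5}; col 5 has {1,6}; region has {1,2,4,5,6} → only 3 remains.
r3c6 = 6: row 3 has {1,3,4}; col 6 has {1,2,4,5}; region has {1,3,4} → only 6 remains.
r4c1 = 4: row 4 has {3,5,6}; col 1 has {1,2}; region has {3,5,6} → only 4 remains.
r4c3 = 1: row 4 has {3,4,5,6}; col 3 has {2,3,4,6}; region has {3,4,5,6} → only 1 remains.
r4c5 = 2: row 4 has {1,3,4,5,6}; col 5 has {1,3,6}; region has {1,3,4,5,6} → only 2 remains.
r5c1 = 3: row 5 has {1,2,4}; col 1 has {1,2,4}; region has {2,4,5,6} → only 3 remains.
r5c3 = 5: row 5 has {1,2,3,4}; col 3 has {1,2,3,4,6}; region has {1,2} → only 5 remains.
r5c4 = 6: row 5 has {1,2,3,4,5}; col 4 has {3,5}; region has {1,2,5} → only 6 remains.
r6c4 = 1: row 6 has {2,5,6}; col 4 has {3,5,6}; region has {2,3,4,5,6} → only 1 remains.
r6c5 = 4: row 6 has {1,2,5,6}; col 5 has {1,2,3,6}; region has {1,2,5,6} → only 4 remains.
r6c6 = 3: row 6 has {1,2,4,5,6}; col 6 has {1,2,4,5,6}; region has {1,2,4,5,6} → only 3 remains.
r1c1 = 5: row 1 has {1,2,3,6}; col 1 has {1,2,3,4}; region has {1,2,3} → only 5 remains.
r1c4 = 4: row 1 has {1,2,3,5,6}; col 4 has {1,3,5,6}; region has {1,2,3,5} → only 4 remains.

523461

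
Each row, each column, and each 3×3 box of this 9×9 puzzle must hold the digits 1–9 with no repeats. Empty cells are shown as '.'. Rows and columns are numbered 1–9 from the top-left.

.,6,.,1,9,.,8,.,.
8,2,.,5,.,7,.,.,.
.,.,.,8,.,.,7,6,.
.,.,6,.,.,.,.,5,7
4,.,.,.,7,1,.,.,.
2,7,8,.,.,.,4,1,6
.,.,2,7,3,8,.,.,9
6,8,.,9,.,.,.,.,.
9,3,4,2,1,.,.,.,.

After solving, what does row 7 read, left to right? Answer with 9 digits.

r6c4 = 3: row 6 has {1,2,4,6,7,8}; col 4 has {1,2,5,7,8,9}; box has {1,7} → only 3 remains.
r6c5 = 5: row 6 has {1,2,3,4,6,7,8}; col 5 has {1,3,7,9}; box has {1,3,7} → only 5 remains.
r6c6 = 9: row 6 has {1,2,3,4,5,6,7,8}; col 6 has {1,7,8}; box has {1,3,5,7} → only 9 remains.
r7c8 = 4: row 7 has {2,3,7,8,9}; col 8 has {1,5,6}; box has {9} → only 4 remains.
r8c5 = 4: row 8 has {6,8,9}; col 5 has {1,3,5,7,9}; box has {1,2,3,7,8,9} → only 4 remains.
r8c6 = 5: row 8 has {4,6,8,9}; col 6 has {1,7,8,9}; box has {1,2,3,4,7,8,9} → only 5 remains.
r9c6 = 6: row 9 has {1,2,3,4,9}; col 6 has {1,5,7,8,9}; box has {1,2,3,4,5,7,8,9} → only 6 remains.
r9c7 = 5: row 9 has {1,2,3,4,6,9}; col 7 has {4,7,8}; box has {4,9} → only 5 remains.
r9c9 = 8: row 9 has {1,2,3,4,5,6,9}; col 9 has {6,7,9}; box has {4,5,9} → only 8 remains.
r2c5 = 6: row 2 has {2,5,7,8}; col 5 has {1,3,4,5,7,9}; box has {1,5,7,8,9} → only 6 remains.
r3c5 = 2: row 3 has {6,7,8}; col 5 has {1,3,4,5,6,7,9}; box has {1,5,6,7,8,9} → only 2 remains.
r4c4 = 4: row 4 has {5,6,7}; col 4 has {1,2,3,5,7,8,9}; box has {1,3,5,7,9} → only 4 remains.
r4c5 = 8: row 4 has {4,5,6,7}; col 5 has {1,2,3,4,5,6,7,9}; box has {1,3,4,5,7,9} → only 8 remains.
r4c6 = 2: row 4 has {4,5,6,7,8}; col 6 has {1,5,6,7,8,9}; box has {1,3,4,5,7,8,9} → only 2 remains.
r5c4 = 6: row 5 has {1,4,7}; col 4 has {1,2,3,4,5,7,8,9}; box has {1,2,3,4,5,7,8,9} → only 6 remains.
r9c8 = 7: row 9 has {1,2,3,4,5,6,8,9}; col 8 has {1,4,5,6}; box has {4,5,8,9} → only 7 remains.
r2c9 = 4: in row 2, 4 can only go here (every other open cell in that row sees a 4).
r1c6 = 4: in row 1, 4 can only go here (every other open cell in that row sees a 4).
r3c6 = 3: row 3 has {2,6,7,8}; col 6 has {1,2,4,5,6,7,8,9}; box has {1,2,4,5,6,7,8,9} → only 3 remains.
r3c2 = 4: in row 3, 4 can only go here (every other open cell in that row sees a 4).
r3c3 = 9: in row 3, 9 can only go here (every other open cell in that row sees a 9).
r5c8 = 8: in row 5, 8 can only go here (every other open cell in that row sees an 8).
r7c7 = 6: in row 7, 6 can only go here (every other open cell in that row sees a 6).
r8c3 = 7: in row 8, 7 can only go here (every other open cell in that row sees a 7).
r1c1 = 7: in row 1, 7 can only go here (every other open cell in that row sees a 7).
r4c1 = 3: in column 1, 3 can only go here (every other open cell in that column sees a 3).
r4c7 = 9: row 4 has {2,3,4,5,6,7,8}; col 7 has {4,5,6,7,8}; box has {1,4,5,6,7,8} → only 9 remains.
r5c3 = 5: row 5 has {1,4,6,7,8}; col 3 has {2,4,6,7,8,9}; box has {2,3,4,6,7,8} → only 5 remains.
r1c3 = 3: row 1 has {1,4,6,7,8,9}; col 3 has {2,4,5,6,7,8,9}; box has {2,4,6,7,8,9} → only 3 remains.
r1c8 = 2: row 1 has {1,3,4,6,7,8,9}; col 8 has {1,4,5,6,7,8}; box has {4,6,7,8} → only 2 remains.
r1c9 = 5: row 1 has {1,2,3,4,6,7,8,9}; col 9 has {4,6,7,8,9}; box has {2,4,6,7,8} → only 5 remains.
r2c3 = 1: row 2 has {2,4,5,6,7,8}; col 3 has {2,3,4,5,6,7,8,9}; box has {2,3,4,6,7,8,9} → only 1 remains.
r2c7 = 3: row 2 has {1,2,4,5,6,7,8}; col 7 has {4,5,6,7,8,9}; box has {2,4,5,6,7,8} → only 3 remains.
r2c8 = 9: row 2 has {1,2,3,4,5,6,7,8}; col 8 has {1,2,4,5,6,7,8}; box has {2,3,4,5,6,7,8} → only 9 remains.
r3c1 = 5: row 3 has {2,3,4,6,7,8,9}; col 1 has {2,3,4,6,7,8,9}; box has {1,2,3,4,6,7,8,9} → only 5 remains.
r3c9 = 1: row 3 has {2,3,4,5,6,7,8,9}; col 9 has {4,5,6,7,8,9}; box has {2,3,4,5,6,7,8,9} → only 1 remains.
r4c2 = 1: row 4 has {2,3,4,5,6,7,8,9}; col 2 has {2,3,4,6,7,8}; box has {2,3,4,5,6,7,8} → only 1 remains.
r5c2 = 9: row 5 has {1,4,5,6,7,8}; col 2 has {1,2,3,4,6,7,8}; box has {1,2,3,4,5,6,7,8} → only 9 remains.
r5c7 = 2: row 5 has {1,4,5,6,7,8,9}; col 7 has {3,4,5,6,7,8,9}; box has {1,4,5,6,7,8,9} → only 2 remains.
r5c9 = 3: row 5 has {1,2,4,5,6,7,8,9}; col 9 has {1,4,5,6,7,8,9}; box has {1,2,4,5,6,7,8,9} → only 3 remains.
r7c1 = 1: row 7 has {2,3,4,6,7,8,9}; col 1 has {2,3,4,5,6,7,8,9}; box has {2,3,4,6,7,8,9} → only 1 remains.
r7c2 = 5: row 7 has {1,2,3,4,6,7,8,9}; col 2 has {1,2,3,4,6,7,8,9}; box has {1,2,3,4,6,7,8,9} → only 5 remains.

152738649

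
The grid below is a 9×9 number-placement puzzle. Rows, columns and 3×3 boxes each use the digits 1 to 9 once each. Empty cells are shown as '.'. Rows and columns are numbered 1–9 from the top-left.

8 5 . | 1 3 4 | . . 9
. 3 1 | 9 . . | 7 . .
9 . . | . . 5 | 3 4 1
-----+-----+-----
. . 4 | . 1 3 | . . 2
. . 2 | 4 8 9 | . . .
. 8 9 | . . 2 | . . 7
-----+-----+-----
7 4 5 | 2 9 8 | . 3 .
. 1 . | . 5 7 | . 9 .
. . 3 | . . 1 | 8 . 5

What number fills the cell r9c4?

6

r2c6 = 6 (sole candidate).
r2c9 = 8 (sole candidate).
r6c5 = 6 (sole candidate).
r7c9 = 6 (sole candidate).
r8c9 = 4 (sole candidate).
r9c4 = 6: row 9 has {1,3,5,8}; col 4 has {1,2,4,9}; box has {1,2,5,7,8,9} → only 6 remains.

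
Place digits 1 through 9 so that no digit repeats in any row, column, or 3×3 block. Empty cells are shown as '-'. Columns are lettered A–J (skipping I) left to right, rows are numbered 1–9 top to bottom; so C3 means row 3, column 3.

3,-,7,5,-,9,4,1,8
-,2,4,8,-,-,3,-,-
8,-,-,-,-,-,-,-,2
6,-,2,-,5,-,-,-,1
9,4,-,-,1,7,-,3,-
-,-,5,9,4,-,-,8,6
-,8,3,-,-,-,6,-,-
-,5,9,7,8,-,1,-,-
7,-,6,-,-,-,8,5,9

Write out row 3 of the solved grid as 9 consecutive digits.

891473562

B1 = 6 (sole candidate).
E1 = 2 (sole candidate).
C3 = 1: row 3 has {2,8}; col 3 has {2,3,4,5,6,7,9}; box has {2,3,4,6,7,8} → only 1 remains.
D4 = 3 (sole candidate).
F4 = 8 (sole candidate).
C5 = 8 (sole candidate).
J5 = 5 (sole candidate).
A6 = 1 (sole candidate).
F6 = 2 (sole candidate).
G6 = 7 (sole candidate).
E7 = 9 (sole candidate).
B9 = 1 (sole candidate).
E9 = 3 (sole candidate).
F9 = 4 (sole candidate).
A2 = 5 (sole candidate).
J2 = 7 (sole candidate).
B3 = 9: row 3 has {1,2,8}; col 2 has {1,2,4,5,6,8}; box has {1,2,3,4,5,6,7,8} → only 9 remains.
G3 = 5: row 3 has {1,2,8,9}; col 7 has {1,3,4,6,7,8}; box has {1,2,3,4,7,8} → only 5 remains.
H3 = 6: row 3 has {1,2,5,8,9}; col 8 has {1,3,5,8}; box has {1,2,3,4,5,7,8} → only 6 remains.
B4 = 7 (sole candidate).
G4 = 9 (sole candidate).
H4 = 4 (sole candidate).
D5 = 6 (sole candidate).
G5 = 2 (sole candidate).
B6 = 3 (sole candidate).
J7 = 4 (sole candidate).
F8 = 6 (sole candidate).
H8 = 2 (sole candidate).
J8 = 3 (sole candidate).
D9 = 2 (sole candidate).
E2 = 6 (sole candidate).
F2 = 1 (sole candidate).
H2 = 9 (sole candidate).
D3 = 4: row 3 has {1,2,5,6,8,9}; col 4 has {2,3,5,6,7,8,9}; box has {1,2,5,6,8,9} → only 4 remains.
E3 = 7: row 3 has {1,2,4,5,6,8,9}; col 5 has {1,2,3,4,5,6,8,9}; box has {1,2,4,5,6,8,9} → only 7 remains.
F3 = 3: row 3 has {1,2,4,5,6,7,8,9}; col 6 has {1,2,4,6,7,8,9}; box has {1,2,4,5,6,7,8,9} → only 3 remains.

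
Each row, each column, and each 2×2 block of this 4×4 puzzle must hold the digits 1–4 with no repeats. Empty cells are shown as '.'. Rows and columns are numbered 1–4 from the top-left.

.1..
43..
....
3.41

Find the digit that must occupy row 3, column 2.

4

row 1, column 1 = 2: row 1 has {1}; col 1 has {3,4}; box has {1,3,4} → only 2 remains.
row 1, column 3 = 3: row 1 has {1,2}; col 3 has {4}; box has {} → only 3 remains.
row 1, column 4 = 4: row 1 has {1,2,3}; col 4 has {1}; box has {3} → only 4 remains.
row 2, column 4 = 2: row 2 has {3,4}; col 4 has {1,4}; box has {3,4} → only 2 remains.
row 3, column 1 = 1: row 3 has {}; col 1 has {2,3,4}; box has {3} → only 1 remains.
row 3, column 3 = 2: row 3 has {1}; col 3 has {3,4}; box has {1,4} → only 2 remains.
row 3, column 4 = 3: row 3 has {1,2}; col 4 has {1,2,4}; box has {1,2,4} → only 3 remains.
row 4, column 2 = 2: row 4 has {1,3,4}; col 2 has {1,3}; box has {1,3} → only 2 remains.
row 2, column 3 = 1: row 2 has {2,3,4}; col 3 has {2,3,4}; box has {2,3,4} → only 1 remains.
row 3, column 2 = 4: row 3 has {1,2,3}; col 2 has {1,2,3}; box has {1,2,3} → only 4 remains.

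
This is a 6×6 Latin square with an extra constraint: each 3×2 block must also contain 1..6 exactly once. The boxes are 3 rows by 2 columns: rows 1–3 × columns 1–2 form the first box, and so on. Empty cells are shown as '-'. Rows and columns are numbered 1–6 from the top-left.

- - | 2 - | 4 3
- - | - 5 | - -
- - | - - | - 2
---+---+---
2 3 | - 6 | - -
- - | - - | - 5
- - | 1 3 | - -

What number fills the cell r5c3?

4

r1c4 = 1: row 1 has {2,3,4}; col 4 has {3,5,6}; box has {2,5} → only 1 remains.
r3c4 = 4: row 3 has {2}; col 4 has {1,3,5,6}; box has {1,2,5} → only 4 remains.
r4c5 = 1: row 4 has {2,3,6}; col 5 has {4}; box has {5} → only 1 remains.
r4c6 = 4: row 4 has {1,2,3,6}; col 6 has {2,3,5}; box has {1,5} → only 4 remains.
r5c3 = 4: row 5 has {5}; col 3 has {1,2}; box has {1,3,6} → only 4 remains.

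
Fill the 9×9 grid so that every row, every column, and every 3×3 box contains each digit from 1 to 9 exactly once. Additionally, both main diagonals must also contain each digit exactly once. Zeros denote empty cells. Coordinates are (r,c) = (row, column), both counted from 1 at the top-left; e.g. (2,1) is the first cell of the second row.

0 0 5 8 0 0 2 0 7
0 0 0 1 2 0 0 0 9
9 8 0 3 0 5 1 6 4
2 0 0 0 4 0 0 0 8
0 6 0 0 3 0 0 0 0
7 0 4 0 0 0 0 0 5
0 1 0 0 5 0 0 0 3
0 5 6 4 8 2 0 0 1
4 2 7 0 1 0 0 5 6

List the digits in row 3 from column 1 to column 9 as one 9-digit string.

982375164

(1,1) = 1: row 1 has {2,5,7,8}; col 1 has {2,4,7,9}; box has {5,8,9}; main diagonal has {3,6} → only 1 remains.
(1,8) = 3: row 1 has {1,2,5,7,8}; col 8 has {5,6}; box has {1,2,4,6,7,9} → only 3 remains.
(2,3) = 3: row 2 has {1,2,9}; col 3 has {4,5,6,7}; box has {1,5,8,9} → only 3 remains.
(2,8) = 8: row 2 has {1,2,3,9}; col 8 has {3,5,6}; box has {1,2,3,4,6,7,9}; anti-diagonal has {1,3,4,5,7} → only 8 remains.
(3,3) = 2: row 3 has {1,3,4,5,6,8,9}; col 3 has {3,4,5,6,7}; box has {1,3,5,8,9}; main diagonal has {1,3,6} → only 2 remains.
(3,5) = 7: row 3 has {1,2,3,4,5,6,8,9}; col 5 has {1,2,3,4,5,8}; box has {1,2,3,5,8} → only 7 remains.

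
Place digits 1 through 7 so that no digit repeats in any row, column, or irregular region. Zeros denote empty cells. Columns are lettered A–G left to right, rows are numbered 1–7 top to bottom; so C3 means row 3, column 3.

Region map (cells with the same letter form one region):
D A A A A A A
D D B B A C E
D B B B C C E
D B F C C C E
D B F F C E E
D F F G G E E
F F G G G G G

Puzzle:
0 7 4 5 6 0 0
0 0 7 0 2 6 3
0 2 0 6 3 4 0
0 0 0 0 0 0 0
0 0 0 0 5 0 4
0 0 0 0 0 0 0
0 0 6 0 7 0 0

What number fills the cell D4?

2

G1 = 1 (sole candidate).
E4 = 1 (sole candidate).
E6 = 4 (sole candidate).
F1 = 3 (sole candidate).
A1 = 2 (sole candidate).
A5 = 6 (hidden single in row 5).
G4 = 6 (hidden single in row 4).
B6 = 6 (hidden single in row 6).
D2 = 4 (hidden single in column 4).
A4 = 4 (hidden single in row 4).
B7 = 4 (hidden single in row 7).
A6 = 3 (hidden single in region D).
D7 = 3 (hidden single in row 7).
A3 = 7 (hidden single in column 1).
G3 = 5 (sole candidate).
G7 = 2 (sole candidate).
C3 = 1 (sole candidate).
B5 = 3 (sole candidate).
C5 = 2 (sole candidate).
C6 = 5 (sole candidate).
D6 = 1 (sole candidate).
G6 = 7 (sole candidate).
A7 = 1 (sole candidate).
F7 = 5 (sole candidate).
A2 = 5 (sole candidate).
B2 = 1 (sole candidate).
B4 = 5 (sole candidate).
C4 = 3 (sole candidate).
D5 = 7 (sole candidate).
F5 = 1 (sole candidate).
F6 = 2 (sole candidate).
D4 = 2: row 4 has {1,3,4,5,6}; col 4 has {1,3,4,5,6,7}; region has {1,3,4,5,6} → only 2 remains.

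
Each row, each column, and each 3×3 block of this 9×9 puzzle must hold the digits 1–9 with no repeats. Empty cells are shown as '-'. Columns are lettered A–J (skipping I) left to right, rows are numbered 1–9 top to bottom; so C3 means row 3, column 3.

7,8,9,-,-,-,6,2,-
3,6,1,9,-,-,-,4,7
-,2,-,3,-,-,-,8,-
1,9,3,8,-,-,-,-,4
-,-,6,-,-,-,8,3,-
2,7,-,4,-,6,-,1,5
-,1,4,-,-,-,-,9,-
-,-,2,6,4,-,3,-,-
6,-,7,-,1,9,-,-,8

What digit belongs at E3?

6

E1 = 5: row 1 has {2,6,7,8,9}; col 5 has {1,4}; box has {3,9} → only 5 remains.
G2 = 5: row 2 has {1,3,4,6,7,9}; col 7 has {3,6,8}; box has {2,4,6,7,8} → only 5 remains.
C3 = 5: row 3 has {2,3,8}; col 3 has {1,2,3,4,6,7,9}; box has {1,2,3,6,7,8,9} → only 5 remains.
C6 = 8: row 6 has {1,2,4,5,6,7}; col 3 has {1,2,3,4,5,6,7,9}; box has {1,2,3,6,7,9} → only 8 remains.
G6 = 9: row 6 has {1,2,4,5,6,7,8}; col 7 has {3,5,6,8}; box has {1,3,4,5,8} → only 9 remains.
B8 = 5: row 8 has {2,3,4,6}; col 2 has {1,2,6,7,8,9}; box has {1,2,4,6,7} → only 5 remains.
H8 = 7: row 8 has {2,3,4,5,6}; col 8 has {1,2,3,4,8,9}; box has {3,8,9} → only 7 remains.
J8 = 1: row 8 has {2,3,4,5,6,7}; col 9 has {4,5,7,8}; box has {3,7,8,9} → only 1 remains.
B9 = 3: row 9 has {1,6,7,8,9}; col 2 has {1,2,5,6,7,8,9}; box has {1,2,4,5,6,7} → only 3 remains.
H9 = 5: row 9 has {1,3,6,7,8,9}; col 8 has {1,2,3,4,7,8,9}; box has {1,3,7,8,9} → only 5 remains.
D1 = 1: row 1 has {2,5,6,7,8,9}; col 4 has {3,4,6,8,9}; box has {3,5,9} → only 1 remains.
F1 = 4: row 1 has {1,2,5,6,7,8,9}; col 6 has {6,9}; box has {1,3,5,9} → only 4 remains.
J1 = 3: row 1 has {1,2,4,5,6,7,8,9}; col 9 has {1,4,5,7,8}; box has {2,4,5,6,7,8} → only 3 remains.
A3 = 4: row 3 has {2,3,5,8}; col 1 has {1,2,3,6,7}; box has {1,2,3,5,6,7,8,9} → only 4 remains.
F3 = 7: row 3 has {2,3,4,5,8}; col 6 has {4,6,9}; box has {1,3,4,5,9} → only 7 remains.
G3 = 1: row 3 has {2,3,4,5,7,8}; col 7 has {3,5,6,8,9}; box has {2,3,4,5,6,7,8} → only 1 remains.
J3 = 9: row 3 has {1,2,3,4,5,7,8}; col 9 has {1,3,4,5,7,8}; box has {1,2,3,4,5,6,7,8} → only 9 remains.
H4 = 6: row 4 has {1,3,4,8,9}; col 8 has {1,2,3,4,5,7,8,9}; box has {1,3,4,5,8,9} → only 6 remains.
A5 = 5: row 5 has {3,6,8}; col 1 has {1,2,3,4,6,7}; box has {1,2,3,6,7,8,9} → only 5 remains.
B5 = 4: row 5 has {3,5,6,8}; col 2 has {1,2,3,5,6,7,8,9}; box has {1,2,3,5,6,7,8,9} → only 4 remains.
J5 = 2: row 5 has {3,4,5,6,8}; col 9 has {1,3,4,5,7,8,9}; box has {1,3,4,5,6,8,9} → only 2 remains.
E6 = 3: row 6 has {1,2,4,5,6,7,8,9}; col 5 has {1,4,5}; box has {4,6,8} → only 3 remains.
A7 = 8: row 7 has {1,4,9}; col 1 has {1,2,3,4,5,6,7}; box has {1,2,3,4,5,6,7} → only 8 remains.
G7 = 2: row 7 has {1,4,8,9}; col 7 has {1,3,5,6,8,9}; box has {1,3,5,7,8,9} → only 2 remains.
J7 = 6: row 7 has {1,2,4,8,9}; col 9 has {1,2,3,4,5,7,8,9}; box has {1,2,3,5,7,8,9} → only 6 remains.
A8 = 9: row 8 has {1,2,3,4,5,6,7}; col 1 has {1,2,3,4,5,6,7,8}; box has {1,2,3,4,5,6,7,8} → only 9 remains.
F8 = 8: row 8 has {1,2,3,4,5,6,7,9}; col 6 has {4,6,7,9}; box has {1,4,6,9} → only 8 remains.
D9 = 2: row 9 has {1,3,5,6,7,8,9}; col 4 has {1,3,4,6,8,9}; box has {1,4,6,8,9} → only 2 remains.
G9 = 4: row 9 has {1,2,3,5,6,7,8,9}; col 7 has {1,2,3,5,6,8,9}; box has {1,2,3,5,6,7,8,9} → only 4 remains.
F2 = 2: row 2 has {1,3,4,5,6,7,9}; col 6 has {4,6,7,8,9}; box has {1,3,4,5,7,9} → only 2 remains.
E3 = 6: row 3 has {1,2,3,4,5,7,8,9}; col 5 has {1,3,4,5}; box has {1,2,3,4,5,7,9} → only 6 remains.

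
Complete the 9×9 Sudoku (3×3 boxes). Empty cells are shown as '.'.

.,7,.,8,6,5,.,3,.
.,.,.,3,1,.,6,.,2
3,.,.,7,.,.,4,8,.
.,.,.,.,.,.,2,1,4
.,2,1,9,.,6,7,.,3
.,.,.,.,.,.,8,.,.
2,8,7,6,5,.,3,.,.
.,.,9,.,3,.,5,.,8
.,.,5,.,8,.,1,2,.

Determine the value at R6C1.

7

R1C7 = 9 (sole candidate).
R1C9 = 1 (sole candidate).
R3C9 = 5 (sole candidate).
R4C4 = 5 (sole candidate).
R4C5 = 7 (sole candidate).
R5C5 = 4 (sole candidate).
R5C8 = 5 (sole candidate).
R6C5 = 2 (sole candidate).
R7C9 = 9 (sole candidate).
R9C4 = 4 (sole candidate).
R1C1 = 4 (sole candidate).
R1C3 = 2 (sole candidate).
R2C3 = 8 (sole candidate).
R2C8 = 7 (sole candidate).
R3C3 = 6 (sole candidate).
R3C5 = 9 (sole candidate).
R3C6 = 2 (sole candidate).
R4C3 = 3 (sole candidate).
R4C6 = 8 (sole candidate).
R5C1 = 8 (sole candidate).
R6C3 = 4 (sole candidate).
R6C4 = 1 (sole candidate).
R6C6 = 3 (sole candidate).
R6C9 = 6 (sole candidate).
R7C6 = 1 (sole candidate).
R7C8 = 4 (sole candidate).
R8C4 = 2 (sole candidate).
R8C6 = 7 (sole candidate).
R8C8 = 6 (sole candidate).
R9C1 = 6 (sole candidate).
R9C2 = 3 (sole candidate).
R9C6 = 9 (sole candidate).
R9C9 = 7 (sole candidate).
R2C6 = 4 (sole candidate).
R3C2 = 1 (sole candidate).
R4C1 = 9 (sole candidate).
R4C2 = 6 (sole candidate).
R6C2 = 5 (sole candidate).
R6C8 = 9 (sole candidate).
R8C1 = 1 (sole candidate).
R8C2 = 4 (sole candidate).
R2C1 = 5 (sole candidate).
R2C2 = 9 (sole candidate).
R6C1 = 7: row 6 has {1,2,3,4,5,6,8,9}; col 1 has {1,2,3,4,5,6,8,9}; box has {1,2,3,4,5,6,8,9} → only 7 remains.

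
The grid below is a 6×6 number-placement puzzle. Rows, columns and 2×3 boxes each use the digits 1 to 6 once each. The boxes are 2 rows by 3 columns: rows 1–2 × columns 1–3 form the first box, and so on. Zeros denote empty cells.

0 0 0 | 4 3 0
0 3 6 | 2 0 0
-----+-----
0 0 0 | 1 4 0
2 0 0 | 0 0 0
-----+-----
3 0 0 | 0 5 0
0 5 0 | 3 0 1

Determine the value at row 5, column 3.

row 2, column 5 = 1 (sole candidate).
row 2, column 6 = 5 (sole candidate).
row 3, column 2 = 6 (sole candidate).
row 4, column 5 = 6 (sole candidate).
row 4, column 6 = 3 (sole candidate).
row 5, column 4 = 6 (sole candidate).
row 6, column 5 = 2 (sole candidate).
row 1, column 6 = 6 (sole candidate).
row 2, column 1 = 4 (sole candidate).
row 3, column 1 = 5 (sole candidate).
row 3, column 3 = 3 (sole candidate).
row 3, column 6 = 2 (sole candidate).
row 4, column 4 = 5 (sole candidate).
row 5, column 6 = 4 (sole candidate).
row 6, column 1 = 6 (sole candidate).
row 6, column 3 = 4 (sole candidate).
row 1, column 1 = 1 (sole candidate).
row 1, column 2 = 2 (sole candidate).
row 1, column 3 = 5 (sole candidate).
row 4, column 3 = 1 (sole candidate).
row 5, column 2 = 1 (sole candidate).
row 5, column 3 = 2: row 5 has {1,3,4,5,6}; col 3 has {1,3,4,5,6}; box has {1,3,4,5,6} → only 2 remains.

2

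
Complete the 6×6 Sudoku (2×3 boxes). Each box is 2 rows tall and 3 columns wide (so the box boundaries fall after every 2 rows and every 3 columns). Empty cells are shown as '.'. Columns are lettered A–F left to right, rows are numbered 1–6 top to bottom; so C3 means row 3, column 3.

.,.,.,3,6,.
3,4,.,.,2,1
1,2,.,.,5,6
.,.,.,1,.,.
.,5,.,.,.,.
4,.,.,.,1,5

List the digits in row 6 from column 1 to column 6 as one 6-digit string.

B1 = 1: row 1 has {3,6}; col 2 has {2,4,5}; box has {3,4} → only 1 remains.
F1 = 4: row 1 has {1,3,6}; col 6 has {1,5,6}; box has {1,2,3,6} → only 4 remains.
D2 = 5: row 2 has {1,2,3,4}; col 4 has {1,3}; box has {1,2,3,4,6} → only 5 remains.
D3 = 4: row 3 has {1,2,5,6}; col 4 has {1,3,5}; box has {1,5,6} → only 4 remains.
E4 = 3: row 4 has {1}; col 5 has {1,2,5,6}; box has {1,4,5,6} → only 3 remains.
F4 = 2: row 4 has {1,3}; col 6 has {1,4,5,6}; box has {1,3,4,5,6} → only 2 remains.
E5 = 4: row 5 has {5}; col 5 has {1,2,3,5,6}; box has {1,5} → only 4 remains.
F5 = 3: row 5 has {4,5}; col 6 has {1,2,4,5,6}; box has {1,4,5} → only 3 remains.
C2 = 6: row 2 has {1,2,3,4,5}; col 3 has {}; box has {1,3,4} → only 6 remains.
C3 = 3: row 3 has {1,2,4,5,6}; col 3 has {6}; box has {1,2} → only 3 remains.
B4 = 6: row 4 has {1,2,3}; col 2 has {1,2,4,5}; box has {1,2,3} → only 6 remains.
B6 = 3: row 6 has {1,4,5}; col 2 has {1,2,4,5,6}; box has {4,5} → only 3 remains.
C6 = 2: row 6 has {1,3,4,5}; col 3 has {3,6}; box has {3,4,5} → only 2 remains.
D6 = 6: row 6 has {1,2,3,4,5}; col 4 has {1,3,4,5}; box has {1,3,4,5} → only 6 remains.

432615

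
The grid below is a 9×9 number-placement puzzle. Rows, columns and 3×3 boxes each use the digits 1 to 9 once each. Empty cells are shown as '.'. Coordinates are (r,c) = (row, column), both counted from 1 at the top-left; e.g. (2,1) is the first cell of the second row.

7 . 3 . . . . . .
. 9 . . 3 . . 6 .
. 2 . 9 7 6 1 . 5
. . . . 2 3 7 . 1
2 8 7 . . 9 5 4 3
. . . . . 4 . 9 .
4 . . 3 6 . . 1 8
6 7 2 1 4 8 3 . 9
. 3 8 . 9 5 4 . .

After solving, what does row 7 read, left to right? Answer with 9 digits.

459367218

(3,1) = 8 (sole candidate).
(3,3) = 4 (sole candidate).
(3,8) = 3 (sole candidate).
(4,8) = 8 (sole candidate).
(5,4) = 6 (sole candidate).
(5,5) = 1 (sole candidate).
(7,2) = 5: row 7 has {1,3,4,6,8}; col 2 has {2,3,7,8,9}; box has {2,3,4,6,7,8} → only 5 remains.
(7,3) = 9: row 7 has {1,3,4,5,6,8}; col 3 has {2,3,4,7,8}; box has {2,3,4,5,6,7,8} → only 9 remains.
(7,7) = 2: row 7 has {1,3,4,5,6,8,9}; col 7 has {1,3,4,5,7}; box has {1,3,4,8,9} → only 2 remains.
(8,8) = 5 (sole candidate).
(9,1) = 1 (sole candidate).
(9,8) = 7 (sole candidate).
(9,9) = 6 (sole candidate).
(1,8) = 2 (sole candidate).
(1,9) = 4 (sole candidate).
(2,1) = 5 (sole candidate).
(2,3) = 1 (sole candidate).
(2,6) = 2 (sole candidate).
(2,7) = 8 (sole candidate).
(2,9) = 7 (sole candidate).
(4,1) = 9 (sole candidate).
(4,4) = 5 (sole candidate).
(6,1) = 3 (sole candidate).
(6,5) = 8 (sole candidate).
(6,7) = 6 (sole candidate).
(6,9) = 2 (sole candidate).
(7,6) = 7: row 7 has {1,2,3,4,5,6,8,9}; col 6 has {2,3,4,5,6,8,9}; box has {1,3,4,5,6,8,9} → only 7 remains.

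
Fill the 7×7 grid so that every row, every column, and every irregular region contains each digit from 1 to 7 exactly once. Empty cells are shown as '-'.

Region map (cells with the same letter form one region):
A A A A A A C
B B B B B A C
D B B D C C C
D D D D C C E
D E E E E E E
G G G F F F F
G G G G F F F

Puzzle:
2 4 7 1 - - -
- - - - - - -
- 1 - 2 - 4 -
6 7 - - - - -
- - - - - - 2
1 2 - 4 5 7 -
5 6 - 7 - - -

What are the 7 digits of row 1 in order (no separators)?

row 3, column 1 = 3: row 3 has {1,2,4}; col 1 has {1,2,5,6}; region has {2,6,7} → only 3 remains.
row 4, column 4 = 5: row 4 has {6,7}; col 4 has {1,2,4,7}; region has {2,3,6,7} → only 5 remains.
row 5, column 1 = 4: row 5 has {2}; col 1 has {1,2,3,5,6}; region has {2,3,5,6,7} → only 4 remains.
row 6, column 3 = 3: row 6 has {1,2,4,5,7}; col 3 has {7}; region has {1,2,5,6,7} → only 3 remains.
row 6, column 7 = 6: row 6 has {1,2,3,4,5,7}; col 7 has {2}; region has {4,5,7} → only 6 remains.
row 7, column 3 = 4: row 7 has {5,6,7}; col 3 has {3,7}; region has {1,2,3,5,6,7} → only 4 remains.
row 2, column 1 = 7: row 2 has {}; col 1 has {1,2,3,4,5,6}; region has {1} → only 7 remains.
row 4, column 3 = 1: row 4 has {5,6,7}; col 3 has {3,4,7}; region has {2,3,4,5,6,7} → only 1 remains.
row 2, column 7 = 1: in row 2, 1 can only go here (every other open cell in that row sees a 1).
row 2, column 5 = 4: in row 2, 4 can only go here (every other open cell in that row sees a 4).
row 7, column 7 = 3: row 7 has {4,5,6,7}; col 7 has {1,2,6}; region has {4,5,6,7} → only 3 remains.
row 1, column 7 = 5: row 1 has {1,2,4,7}; col 7 has {1,2,3,6}; region has {1,4} → only 5 remains.
row 3, column 7 = 7: row 3 has {1,2,3,4}; col 7 has {1,2,3,5,6}; region has {1,4,5} → only 7 remains.
row 4, column 7 = 4: row 4 has {1,5,6,7}; col 7 has {1,2,3,5,6,7}; region has {2} → only 4 remains.
row 3, column 5 = 6: row 3 has {1,2,3,4,7}; col 5 has {4,5}; region has {1,4,5,7} → only 6 remains.
row 1, column 5 = 3: row 1 has {1,2,4,5,7}; col 5 has {4,5,6}; region has {1,2,4,7} → only 3 remains.
row 1, column 6 = 6: row 1 has {1,2,3,4,5,7}; col 6 has {4,7}; region has {1,2,3,4,7} → only 6 remains.

2471365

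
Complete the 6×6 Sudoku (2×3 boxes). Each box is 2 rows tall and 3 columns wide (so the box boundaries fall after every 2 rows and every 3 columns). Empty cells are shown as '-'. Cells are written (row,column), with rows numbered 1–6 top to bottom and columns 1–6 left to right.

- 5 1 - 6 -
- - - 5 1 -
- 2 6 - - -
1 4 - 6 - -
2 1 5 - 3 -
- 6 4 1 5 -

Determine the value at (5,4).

(2,2) = 3 (sole candidate).
(2,3) = 2 (sole candidate).
(2,6) = 4 (sole candidate).
(3,5) = 4 (sole candidate).
(4,3) = 3 (sole candidate).
(4,5) = 2 (sole candidate).
(4,6) = 5 (sole candidate).
(5,4) = 4: row 5 has {1,2,3,5}; col 4 has {1,5,6}; box has {1,3,5} → only 4 remains.

4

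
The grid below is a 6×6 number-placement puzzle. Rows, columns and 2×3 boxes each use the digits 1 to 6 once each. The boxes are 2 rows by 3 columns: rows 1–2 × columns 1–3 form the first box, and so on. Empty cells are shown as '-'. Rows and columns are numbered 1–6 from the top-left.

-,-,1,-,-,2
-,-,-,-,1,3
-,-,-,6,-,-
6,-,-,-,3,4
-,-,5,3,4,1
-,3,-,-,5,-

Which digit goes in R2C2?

2

R1C5 = 6 (sole candidate).
R3C5 = 2 (sole candidate).
R3C6 = 5 (sole candidate).
R4C3 = 2 (sole candidate).
R4C4 = 1 (sole candidate).
R5C1 = 2 (sole candidate).
R5C2 = 6 (sole candidate).
R6C3 = 4 (sole candidate).
R6C4 = 2 (sole candidate).
R6C6 = 6 (sole candidate).
R2C3 = 6 (sole candidate).
R3C3 = 3 (sole candidate).
R4C2 = 5 (sole candidate).
R6C1 = 1 (sole candidate).
R1C2 = 4 (sole candidate).
R1C4 = 5 (sole candidate).
R2C1 = 5 (sole candidate).
R2C2 = 2: row 2 has {1,3,5,6}; col 2 has {3,4,5,6}; box has {1,4,5,6} → only 2 remains.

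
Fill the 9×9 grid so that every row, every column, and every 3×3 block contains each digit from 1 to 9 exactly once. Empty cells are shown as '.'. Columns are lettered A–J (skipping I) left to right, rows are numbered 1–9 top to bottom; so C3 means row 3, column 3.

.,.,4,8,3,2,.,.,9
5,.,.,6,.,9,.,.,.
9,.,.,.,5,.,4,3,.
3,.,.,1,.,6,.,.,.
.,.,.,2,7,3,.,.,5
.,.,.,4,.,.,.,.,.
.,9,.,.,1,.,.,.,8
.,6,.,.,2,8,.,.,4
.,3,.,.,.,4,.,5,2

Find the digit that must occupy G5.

9

E2 = 4: row 2 has {5,6,9}; col 5 has {1,2,3,5,7}; box has {2,3,5,6,8,9} → only 4 remains.
D3 = 7: row 3 has {3,4,5,9}; col 4 has {1,2,4,6,8}; box has {2,3,4,5,6,8,9} → only 7 remains.
F3 = 1: row 3 has {3,4,5,7,9}; col 6 has {2,3,4,6,8,9}; box has {2,3,4,5,6,7,8,9} → only 1 remains.
J3 = 6: row 3 has {1,3,4,5,7,9}; col 9 has {2,4,5,8,9}; box has {3,4,9} → only 6 remains.
J4 = 7: row 4 has {1,3,6}; col 9 has {2,4,5,6,8,9}; box has {5} → only 7 remains.
F6 = 5: row 6 has {4}; col 6 has {1,2,3,4,6,8,9}; box has {1,2,3,4,6,7} → only 5 remains.
F7 = 7: row 7 has {1,8,9}; col 6 has {1,2,3,4,5,6,8,9}; box has {1,2,4,8} → only 7 remains.
H7 = 6: row 7 has {1,7,8,9}; col 8 has {3,5}; box has {2,4,5,8} → only 6 remains.
D9 = 9: row 9 has {2,3,4,5}; col 4 has {1,2,4,6,7,8}; box has {1,2,4,7,8} → only 9 remains.
E9 = 6: row 9 has {2,3,4,5,9}; col 5 has {1,2,3,4,5,7}; box has {1,2,4,7,8,9} → only 6 remains.
J2 = 1: row 2 has {4,5,6,9}; col 9 has {2,4,5,6,7,8,9}; box has {3,4,6,9} → only 1 remains.
J6 = 3: row 6 has {4,5}; col 9 has {1,2,4,5,6,7,8,9}; box has {5,7} → only 3 remains.
G7 = 3: row 7 has {1,6,7,8,9}; col 7 has {4}; box has {2,4,5,6,8} → only 3 remains.
H1 = 7: row 1 has {2,3,4,8,9}; col 8 has {3,5,6}; box has {1,3,4,6,9} → only 7 remains.
D7 = 5: row 7 has {1,3,6,7,8,9}; col 4 has {1,2,4,6,7,8,9}; box has {1,2,4,6,7,8,9} → only 5 remains.
D8 = 3: row 8 has {2,4,6,8}; col 4 has {1,2,4,5,6,7,8,9}; box has {1,2,4,5,6,7,8,9} → only 3 remains.
B1 = 1: row 1 has {2,3,4,7,8,9}; col 2 has {3,6,9}; box has {4,5,9} → only 1 remains.
G1 = 5: row 1 has {1,2,3,4,7,8,9}; col 7 has {3,4}; box has {1,3,4,6,7,9} → only 5 remains.
C7 = 2: row 7 has {1,3,5,6,7,8,9}; col 3 has {4}; box has {3,6,9} → only 2 remains.
A1 = 6: row 1 has {1,2,3,4,5,7,8,9}; col 1 has {3,5,9}; box has {1,4,5,9} → only 6 remains.
C3 = 8: row 3 has {1,3,4,5,6,7,9}; col 3 has {2,4}; box has {1,4,5,6,9} → only 8 remains.
A7 = 4: row 7 has {1,2,3,5,6,7,8,9}; col 1 has {3,5,6,9}; box has {2,3,6,9} → only 4 remains.
B3 = 2: row 3 has {1,3,4,5,6,7,8,9}; col 2 has {1,3,6,9}; box has {1,4,5,6,8,9} → only 2 remains.
B2 = 7: row 2 has {1,4,5,6,9}; col 2 has {1,2,3,6,9}; box has {1,2,4,5,6,8,9} → only 7 remains.
C2 = 3: row 2 has {1,4,5,6,7,9}; col 3 has {2,4,8}; box has {1,2,4,5,6,7,8,9} → only 3 remains.
B6 = 8: row 6 has {3,4,5}; col 2 has {1,2,3,6,7,9}; box has {3} → only 8 remains.
E6 = 9: row 6 has {3,4,5,8}; col 5 has {1,2,3,4,5,6,7}; box has {1,2,3,4,5,6,7} → only 9 remains.
E4 = 8: row 4 has {1,3,6,7}; col 5 has {1,2,3,4,5,6,7,9}; box has {1,2,3,4,5,6,7,9} → only 8 remains.
A5 = 1: row 5 has {2,3,5,7}; col 1 has {3,4,5,6,9}; box has {3,8} → only 1 remains.
B5 = 4: row 5 has {1,2,3,5,7}; col 2 has {1,2,3,6,7,8,9}; box has {1,3,8} → only 4 remains.
A8 = 7: row 8 has {2,3,4,6,8}; col 1 has {1,3,4,5,6,9}; box has {2,3,4,6,9} → only 7 remains.
A9 = 8: row 9 has {2,3,4,5,6,9}; col 1 has {1,3,4,5,6,7,9}; box has {2,3,4,6,7,9} → only 8 remains.
C9 = 1: row 9 has {2,3,4,5,6,8,9}; col 3 has {2,3,4,8}; box has {2,3,4,6,7,8,9} → only 1 remains.
G9 = 7: row 9 has {1,2,3,4,5,6,8,9}; col 7 has {3,4,5}; box has {2,3,4,5,6,8} → only 7 remains.
B4 = 5: row 4 has {1,3,6,7,8}; col 2 has {1,2,3,4,6,7,8,9}; box has {1,3,4,8} → only 5 remains.
C4 = 9: row 4 has {1,3,5,6,7,8}; col 3 has {1,2,3,4,8}; box has {1,3,4,5,8} → only 9 remains.
G4 = 2: row 4 has {1,3,5,6,7,8,9}; col 7 has {3,4,5,7}; box has {3,5,7} → only 2 remains.
H4 = 4: row 4 has {1,2,3,5,6,7,8,9}; col 8 has {3,5,6,7}; box has {2,3,5,7} → only 4 remains.
C5 = 6: row 5 has {1,2,3,4,5,7}; col 3 has {1,2,3,4,8,9}; box has {1,3,4,5,8,9} → only 6 remains.
A6 = 2: row 6 has {3,4,5,8,9}; col 1 has {1,3,4,5,6,7,8,9}; box has {1,3,4,5,6,8,9} → only 2 remains.
C6 = 7: row 6 has {2,3,4,5,8,9}; col 3 has {1,2,3,4,6,8,9}; box has {1,2,3,4,5,6,8,9} → only 7 remains.
H6 = 1: row 6 has {2,3,4,5,7,8,9}; col 8 has {3,4,5,6,7}; box has {2,3,4,5,7} → only 1 remains.
C8 = 5: row 8 has {2,3,4,6,7,8}; col 3 has {1,2,3,4,6,7,8,9}; box has {1,2,3,4,6,7,8,9} → only 5 remains.
H8 = 9: row 8 has {2,3,4,5,6,7,8}; col 8 has {1,3,4,5,6,7}; box has {2,3,4,5,6,7,8} → only 9 remains.
G2 = 8: row 2 has {1,3,4,5,6,7,9}; col 7 has {2,3,4,5,7}; box has {1,3,4,5,6,7,9} → only 8 remains.
H2 = 2: row 2 has {1,3,4,5,6,7,8,9}; col 8 has {1,3,4,5,6,7,9}; box has {1,3,4,5,6,7,8,9} → only 2 remains.
G5 = 9: row 5 has {1,2,3,4,5,6,7}; col 7 has {2,3,4,5,7,8}; box has {1,2,3,4,5,7} → only 9 remains.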